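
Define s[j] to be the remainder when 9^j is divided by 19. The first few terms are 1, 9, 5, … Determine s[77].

16

Computing terms: s[0] = 1; s[1] = 9; s[2] = 5; s[3] = 7; s[4] = 6; s[5] = 16; s[6] = 11; s[7] = 4; s[8] = 17; s[9] = 1.
The sequence repeats with period 9.
(77 - 0) mod 9 = 5, so s[77] = s[5] = 16.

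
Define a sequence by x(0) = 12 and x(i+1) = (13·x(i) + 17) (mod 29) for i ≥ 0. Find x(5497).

Computing terms: x(0) = 12; x(1) = 28; x(2) = 4; x(3) = 11; x(4) = 15; x(5) = 9; x(6) = 18; x(7) = 19; x(8) = 3; x(9) = 27; x(10) = 20; x(11) = 16; x(12) = 22; x(13) = 13; x(14) = 12.
The sequence repeats with period 14.
So x(5497) = x(0 + ((5497-0) mod 14)) = x(9) = 27.

27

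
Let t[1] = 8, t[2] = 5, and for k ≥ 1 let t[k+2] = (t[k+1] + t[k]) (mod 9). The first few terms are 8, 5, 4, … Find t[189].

7

Computing terms: t[1] = 8, t[2] = 5, t[3] = 4, t[4] = 0, t[5] = 4, t[6] = 4, t[7] = 8, t[8] = 3, t[9] = 2, t[10] = 5, t[11] = 7, t[12] = 3, t[13] = 1, t[14] = 4, t[15] = 5, t[16] = 0, t[17] = 5, t[18] = 5, t[19] = 1, t[20] = 6, t[21] = 7, t[22] = 4, t[23] = 2, t[24] = 6, t[25] = 8, t[26] = 5.
The sequence repeats with period 24.
So t[189] = t[1 + ((189-1) mod 24)] = t[21] = 7.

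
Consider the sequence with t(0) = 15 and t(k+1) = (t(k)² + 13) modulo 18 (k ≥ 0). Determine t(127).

Computing terms: t(0) = 15; t(1) = 4; t(2) = 11; t(3) = 8; t(4) = 5; t(5) = 2; t(6) = 17; t(7) = 14; t(8) = 11.
Since t(8) = t(2) = 11, the sequence is eventually periodic: after a pre-period of length 2 it cycles with period 6.
For k ≥ 2, t(k) depends only on (k - 2) mod 6. (127 - 2) mod 6 = 5, so t(127) = t(7) = 14.

14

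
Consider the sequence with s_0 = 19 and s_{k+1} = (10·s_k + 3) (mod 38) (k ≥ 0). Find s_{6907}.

23

We have s_0 = 19,  s_1 = 3,  s_2 = 33,  s_3 = 29,  s_4 = 27,  s_5 = 7,  s_6 = 35,  s_7 = 11,  s_8 = 37,  s_9 = 31,  s_{10} = 9,  s_{11} = 17,  s_{12} = 21,  s_{13} = 23,  s_{14} = 5,  s_{15} = 15,  s_{16} = 1,  s_{17} = 13,  s_{18} = 19.
Since s_{18} = s_0 = 19, the sequence is periodic with period 18.
So s_{6907} = s_{0 + ((6907-0) mod 18)} = s_{13} = 23.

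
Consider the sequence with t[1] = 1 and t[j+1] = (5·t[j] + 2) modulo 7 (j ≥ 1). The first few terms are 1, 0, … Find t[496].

Listing terms: t[1] = 1, t[2] = 0, t[3] = 2, t[4] = 5, t[5] = 6, t[6] = 4, t[7] = 1.
The sequence repeats with period 6.
(496 - 1) mod 6 = 3, so t[496] = t[4] = 5.

5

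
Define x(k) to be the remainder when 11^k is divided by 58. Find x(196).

1

Computing terms: x(0) = 1, x(1) = 11, x(2) = 5, x(3) = 55, x(4) = 25, x(5) = 43, x(6) = 9, x(7) = 41, x(8) = 45, x(9) = 31, x(10) = 51, x(11) = 39, x(12) = 23, x(13) = 21, x(14) = 57, x(15) = 47, x(16) = 53, x(17) = 3, x(18) = 33, x(19) = 15, x(20) = 49, x(21) = 17, x(22) = 13, x(23) = 27, x(24) = 7, x(25) = 19, x(26) = 35, x(27) = 37, x(28) = 1.
Since x(28) = x(0) = 1, the sequence is periodic with period 28.
So x(196) = x(0 + ((196-0) mod 28)) = x(0) = 1.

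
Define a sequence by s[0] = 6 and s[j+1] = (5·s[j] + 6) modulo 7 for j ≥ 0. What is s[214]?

s[0] = 6, s[1] = 1, s[2] = 4, s[3] = 5, s[4] = 3, s[5] = 0, s[6] = 6.
Since s[6] = s[0] = 6, the sequence is periodic with period 6.
So s[214] = s[0 + ((214-0) mod 6)] = s[4] = 3.

3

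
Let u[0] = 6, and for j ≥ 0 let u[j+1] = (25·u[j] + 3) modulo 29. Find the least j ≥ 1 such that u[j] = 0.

u[0] = 6, u[1] = 8, u[2] = 0, u[3] = 3, u[4] = 20, u[5] = 10, u[6] = 21, u[7] = 6.
Since u[7] = u[0] = 6, the sequence is periodic with period 7.
The value 0 first appears (with j ≥ 1) at u[2].

2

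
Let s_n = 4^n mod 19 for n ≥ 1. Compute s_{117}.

1

Computing terms: s_1 = 4, s_2 = 16, s_3 = 7, s_4 = 9, s_5 = 17, s_6 = 11, s_7 = 6, s_8 = 5, s_9 = 1, s_{10} = 4.
Since s_{10} = s_1 = 4, the sequence is periodic with period 9.
So s_{117} = s_{1 + ((117-1) mod 9)} = s_9 = 1.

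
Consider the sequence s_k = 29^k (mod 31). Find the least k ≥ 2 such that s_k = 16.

4

We have s_1 = 29,  s_2 = 4,  s_3 = 23,  s_4 = 16,  s_5 = 30,  s_6 = 2,  s_7 = 27,  s_8 = 8,  s_9 = 15,  s_{10} = 1,  s_{11} = 29.
Since s_{11} = s_1 = 29, the sequence is periodic with period 10.
The value 16 first appears (with k ≥ 2) at s_4.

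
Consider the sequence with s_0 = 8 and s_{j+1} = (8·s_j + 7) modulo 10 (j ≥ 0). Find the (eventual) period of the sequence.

4

s_0 = 8; s_1 = 1; s_2 = 5; s_3 = 7; s_4 = 3; s_5 = 1.
Since s_5 = s_1 = 1, the sequence is eventually periodic: after a pre-period of length 1 it cycles with period 4.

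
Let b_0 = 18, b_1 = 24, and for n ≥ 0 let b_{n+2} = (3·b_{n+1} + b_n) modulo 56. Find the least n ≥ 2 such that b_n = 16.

We have b_0 = 18; b_1 = 24; b_2 = 34; b_3 = 14; b_4 = 20; b_5 = 18; b_6 = 18; b_7 = 16; b_8 = 10; b_9 = 46; b_{10} = 36; b_{11} = 42; b_{12} = 50; b_{13} = 24; b_{14} = 10; b_{15} = 54; b_{16} = 4; b_{17} = 10; b_{18} = 34; b_{19} = 0; b_{20} = 34; b_{21} = 46; b_{22} = 4; b_{23} = 2; b_{24} = 10; b_{25} = 32; b_{26} = 50; b_{27} = 14; b_{28} = 36; b_{29} = 10; b_{30} = 10; b_{31} = 40; b_{32} = 18; b_{33} = 38; b_{34} = 20; b_{35} = 42; b_{36} = 34; b_{37} = 32; b_{38} = 18; b_{39} = 30; b_{40} = 52; b_{41} = 18; b_{42} = 50; b_{43} = 0; b_{44} = 50; b_{45} = 38; b_{46} = 52; b_{47} = 26; b_{48} = 18; b_{49} = 24.
Since (b_{48}, b_{49}) = (b_0, b_1) = (18, 24) (two consecutive terms determine the rest), the sequence is periodic with period 48.
The value 16 first appears (with n ≥ 2) at b_7.

7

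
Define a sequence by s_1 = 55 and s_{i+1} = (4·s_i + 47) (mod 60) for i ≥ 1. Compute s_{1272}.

s_1 = 55; s_2 = 27; s_3 = 35; s_4 = 7; s_5 = 15; s_6 = 47; s_7 = 55.
The sequence repeats with period 6.
(1272 - 1) mod 6 = 5, so s_{1272} = s_6 = 47.

47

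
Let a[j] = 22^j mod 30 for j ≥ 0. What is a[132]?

a[0] = 1, a[1] = 22, a[2] = 4, a[3] = 28, a[4] = 16, a[5] = 22.
Since a[5] = a[1] = 22, the sequence is eventually periodic: after a pre-period of length 1 it cycles with period 4.
For j ≥ 1, a[j] depends only on (j - 1) mod 4. (132 - 1) mod 4 = 3, so a[132] = a[4] = 16.

16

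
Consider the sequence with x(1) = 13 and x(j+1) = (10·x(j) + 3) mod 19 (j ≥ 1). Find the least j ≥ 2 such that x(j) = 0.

Computing terms: x(1) = 13,  x(2) = 0,  x(3) = 3,  x(4) = 14,  x(5) = 10,  x(6) = 8,  x(7) = 7,  x(8) = 16,  x(9) = 11,  x(10) = 18,  x(11) = 12,  x(12) = 9,  x(13) = 17,  x(14) = 2,  x(15) = 4,  x(16) = 5,  x(17) = 15,  x(18) = 1,  x(19) = 13.
Since x(19) = x(1) = 13, the sequence is periodic with period 18.
The value 0 first appears (with j ≥ 2) at x(2).

2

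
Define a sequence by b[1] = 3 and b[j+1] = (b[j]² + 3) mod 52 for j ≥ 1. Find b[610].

Listing terms: b[1] = 3, b[2] = 12, b[3] = 43, b[4] = 32, b[5] = 39, b[6] = 16, b[7] = 51, b[8] = 4, b[9] = 19, b[10] = 0, b[11] = 3.
Since b[11] = b[1] = 3, the sequence is periodic with period 10.
(610 - 1) mod 10 = 9, so b[610] = b[10] = 0.

0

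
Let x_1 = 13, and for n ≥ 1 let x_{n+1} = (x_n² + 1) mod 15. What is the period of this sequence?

3

Computing terms: x_1 = 13; x_2 = 5; x_3 = 11; x_4 = 2; x_5 = 5.
Since x_5 = x_2 = 5, the sequence is eventually periodic: after a pre-period of length 1 it cycles with period 3.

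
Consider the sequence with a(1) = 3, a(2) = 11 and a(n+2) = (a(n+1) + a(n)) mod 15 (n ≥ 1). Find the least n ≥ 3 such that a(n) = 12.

We have a(1) = 3, a(2) = 11, a(3) = 14, a(4) = 10, a(5) = 9, a(6) = 4, a(7) = 13, a(8) = 2, a(9) = 0, a(10) = 2, a(11) = 2, a(12) = 4, a(13) = 6, a(14) = 10, a(15) = 1, a(16) = 11, a(17) = 12, a(18) = 8, a(19) = 5, a(20) = 13, a(21) = 3, a(22) = 1, a(23) = 4, a(24) = 5, a(25) = 9, a(26) = 14, a(27) = 8, a(28) = 7, a(29) = 0, a(30) = 7, a(31) = 7, a(32) = 14, a(33) = 6, a(34) = 5, a(35) = 11, a(36) = 1, a(37) = 12, a(38) = 13, a(39) = 10, a(40) = 8, a(41) = 3, a(42) = 11.
The sequence repeats with period 40.
The value 12 first appears (with n ≥ 3) at a(17).

17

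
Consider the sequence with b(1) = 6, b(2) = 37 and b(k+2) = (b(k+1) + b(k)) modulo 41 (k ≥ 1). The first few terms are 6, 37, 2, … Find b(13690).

b(1) = 6, b(2) = 37, b(3) = 2, b(4) = 39, b(5) = 0, b(6) = 39, b(7) = 39, b(8) = 37, b(9) = 35, b(10) = 31, b(11) = 25, b(12) = 15, b(13) = 40, b(14) = 14, b(15) = 13, b(16) = 27, b(17) = 40, b(18) = 26, b(19) = 25, b(20) = 10, b(21) = 35, b(22) = 4, b(23) = 39, b(24) = 2, b(25) = 0, b(26) = 2, b(27) = 2, b(28) = 4, b(29) = 6, b(30) = 10, b(31) = 16, b(32) = 26, b(33) = 1, b(34) = 27, b(35) = 28, b(36) = 14, b(37) = 1, b(38) = 15, b(39) = 16, b(40) = 31, b(41) = 6, b(42) = 37.
Since (b(41), b(42)) = (b(1), b(2)) = (6, 37) (two consecutive terms determine the rest), the sequence is periodic with period 40.
(13690 - 1) mod 40 = 9, so b(13690) = b(10) = 31.

31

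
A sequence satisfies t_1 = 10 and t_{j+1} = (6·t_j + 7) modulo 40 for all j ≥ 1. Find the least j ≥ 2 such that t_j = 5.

6

t_1 = 10, t_2 = 27, t_3 = 9, t_4 = 21, t_5 = 13, t_6 = 5, t_7 = 37, t_8 = 29, t_9 = 21.
Since t_9 = t_4 = 21, the sequence is eventually periodic: after a pre-period of length 3 it cycles with period 5.
The value 5 first appears (with j ≥ 2) at t_6.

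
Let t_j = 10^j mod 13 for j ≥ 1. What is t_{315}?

12

Computing terms: t_1 = 10,  t_2 = 9,  t_3 = 12,  t_4 = 3,  t_5 = 4,  t_6 = 1,  t_7 = 10.
The sequence repeats with period 6.
(315 - 1) mod 6 = 2, so t_{315} = t_3 = 12.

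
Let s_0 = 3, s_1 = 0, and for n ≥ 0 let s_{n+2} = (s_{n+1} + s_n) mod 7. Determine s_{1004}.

We have s_0 = 3, s_1 = 0, s_2 = 3, s_3 = 3, s_4 = 6, s_5 = 2, s_6 = 1, s_7 = 3, s_8 = 4, s_9 = 0, s_{10} = 4, s_{11} = 4, s_{12} = 1, s_{13} = 5, s_{14} = 6, s_{15} = 4, s_{16} = 3, s_{17} = 0.
Since (s_{16}, s_{17}) = (s_0, s_1) = (3, 0) (two consecutive terms determine the rest), the sequence is periodic with period 16.
(1004 - 0) mod 16 = 12, so s_{1004} = s_{12} = 1.

1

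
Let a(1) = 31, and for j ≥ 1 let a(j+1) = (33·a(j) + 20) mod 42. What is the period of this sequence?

We have a(1) = 31, a(2) = 35, a(3) = 41, a(4) = 29, a(5) = 11, a(6) = 5, a(7) = 17, a(8) = 35.
Since a(8) = a(2) = 35, the sequence is eventually periodic: after a pre-period of length 1 it cycles with period 6.

6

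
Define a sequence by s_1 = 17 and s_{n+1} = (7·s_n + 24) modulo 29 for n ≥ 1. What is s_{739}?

7

s_1 = 17, s_2 = 27, s_3 = 10, s_4 = 7, s_5 = 15, s_6 = 13, s_7 = 28, s_8 = 17.
The sequence repeats with period 7.
(739 - 1) mod 7 = 3, so s_{739} = s_4 = 7.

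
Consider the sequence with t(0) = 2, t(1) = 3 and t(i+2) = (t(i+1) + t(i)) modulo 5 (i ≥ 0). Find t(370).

t(0) = 2,  t(1) = 3,  t(2) = 0,  t(3) = 3,  t(4) = 3,  t(5) = 1,  t(6) = 4,  t(7) = 0,  t(8) = 4,  t(9) = 4,  t(10) = 3,  t(11) = 2,  t(12) = 0,  t(13) = 2,  t(14) = 2,  t(15) = 4,  t(16) = 1,  t(17) = 0,  t(18) = 1,  t(19) = 1,  t(20) = 2,  t(21) = 3.
Since (t(20), t(21)) = (t(0), t(1)) = (2, 3) (two consecutive terms determine the rest), the sequence is periodic with period 20.
So t(370) = t(0 + ((370-0) mod 20)) = t(10) = 3.

3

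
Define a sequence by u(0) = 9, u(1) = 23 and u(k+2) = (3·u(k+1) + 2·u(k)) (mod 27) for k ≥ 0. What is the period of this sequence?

We have u(0) = 9,  u(1) = 23,  u(2) = 6,  u(3) = 10,  u(4) = 15,  u(5) = 11,  u(6) = 9,  u(7) = 22,  u(8) = 3,  u(9) = 26,  u(10) = 3,  u(11) = 7,  u(12) = 0,  u(13) = 14,  u(14) = 15,  u(15) = 19,  u(16) = 6,  u(17) = 2,  u(18) = 18,  u(19) = 4,  u(20) = 21,  u(21) = 17,  u(22) = 12,  u(23) = 16,  u(24) = 18,  u(25) = 5,  u(26) = 24,  u(27) = 1,  u(28) = 24,  u(29) = 20,  u(30) = 0,  u(31) = 13,  u(32) = 12,  u(33) = 8,  u(34) = 21,  u(35) = 25,  u(36) = 9,  u(37) = 23.
The sequence repeats with period 36.

36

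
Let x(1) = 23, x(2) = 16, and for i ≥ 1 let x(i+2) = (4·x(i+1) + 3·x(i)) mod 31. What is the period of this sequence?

30

We have x(1) = 23, x(2) = 16, x(3) = 9, x(4) = 22, x(5) = 22, x(6) = 30, x(7) = 0, x(8) = 28, x(9) = 19, x(10) = 5, x(11) = 15, x(12) = 13, x(13) = 4, x(14) = 24, x(15) = 15, x(16) = 8, x(17) = 15, x(18) = 22, x(19) = 9, x(20) = 9, x(21) = 1, x(22) = 0, x(23) = 3, x(24) = 12, x(25) = 26, x(26) = 16, x(27) = 18, x(28) = 27, x(29) = 7, x(30) = 16, x(31) = 23, x(32) = 16.
The sequence repeats with period 30.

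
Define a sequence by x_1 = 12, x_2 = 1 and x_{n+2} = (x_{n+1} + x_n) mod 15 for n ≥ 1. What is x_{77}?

Listing terms: x_1 = 12; x_2 = 1; x_3 = 13; x_4 = 14; x_5 = 12; x_6 = 11; x_7 = 8; x_8 = 4; x_9 = 12; x_{10} = 1.
The sequence repeats with period 8.
So x_{77} = x_{1 + ((77-1) mod 8)} = x_5 = 12.

12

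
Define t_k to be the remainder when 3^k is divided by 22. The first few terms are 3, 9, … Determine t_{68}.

t_1 = 3, t_2 = 9, t_3 = 5, t_4 = 15, t_5 = 1, t_6 = 3.
Since t_6 = t_1 = 3, the sequence is periodic with period 5.
So t_{68} = t_{1 + ((68-1) mod 5)} = t_3 = 5.

5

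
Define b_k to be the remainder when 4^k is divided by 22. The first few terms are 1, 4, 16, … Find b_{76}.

b_0 = 1, b_1 = 4, b_2 = 16, b_3 = 20, b_4 = 14, b_5 = 12, b_6 = 4.
Since b_6 = b_1 = 4, the sequence is eventually periodic: after a pre-period of length 1 it cycles with period 5.
For k ≥ 1, b_k depends only on (k - 1) mod 5. (76 - 1) mod 5 = 0, so b_{76} = b_1 = 4.

4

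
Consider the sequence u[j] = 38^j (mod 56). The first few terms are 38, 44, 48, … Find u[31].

u[1] = 38,  u[2] = 44,  u[3] = 48,  u[4] = 32,  u[5] = 40,  u[6] = 8,  u[7] = 24,  u[8] = 16,  u[9] = 48.
Since u[9] = u[3] = 48, the sequence is eventually periodic: after a pre-period of length 2 it cycles with period 6.
For j ≥ 3, u[j] depends only on (j - 3) mod 6. (31 - 3) mod 6 = 4, so u[31] = u[7] = 24.

24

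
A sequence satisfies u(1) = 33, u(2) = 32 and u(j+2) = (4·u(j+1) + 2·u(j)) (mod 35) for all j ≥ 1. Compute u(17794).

Computing terms: u(1) = 33; u(2) = 32; u(3) = 19; u(4) = 0; u(5) = 3; u(6) = 12; u(7) = 19; u(8) = 30; u(9) = 18; u(10) = 27; u(11) = 4; u(12) = 0; u(13) = 8; u(14) = 32; u(15) = 4; u(16) = 10; u(17) = 13; u(18) = 2; u(19) = 34; u(20) = 0; u(21) = 33; u(22) = 27; u(23) = 34; u(24) = 15; u(25) = 23; u(26) = 17; u(27) = 9; u(28) = 0; u(29) = 18; u(30) = 2; u(31) = 9; u(32) = 5; u(33) = 3; u(34) = 22; u(35) = 24; u(36) = 0; u(37) = 13; u(38) = 17; u(39) = 24; u(40) = 25; u(41) = 8; u(42) = 12; u(43) = 29; u(44) = 0; u(45) = 23; u(46) = 22; u(47) = 29; u(48) = 20; u(49) = 33; u(50) = 32.
The sequence repeats with period 48.
(17794 - 1) mod 48 = 33, so u(17794) = u(34) = 22.

22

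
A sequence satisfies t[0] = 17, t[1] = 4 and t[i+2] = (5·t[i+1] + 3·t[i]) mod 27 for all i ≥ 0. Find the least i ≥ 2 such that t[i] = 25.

9

We have t[0] = 17; t[1] = 4; t[2] = 17; t[3] = 16; t[4] = 23; t[5] = 1; t[6] = 20; t[7] = 22; t[8] = 8; t[9] = 25; t[10] = 14; t[11] = 10; t[12] = 11; t[13] = 4; t[14] = 26; t[15] = 7; t[16] = 5; t[17] = 19; t[18] = 2; t[19] = 13; t[20] = 17; t[21] = 16.
Since (t[20], t[21]) = (t[2], t[3]) = (17, 16) (two consecutive terms determine the rest), the sequence is eventually periodic: after a pre-period of length 2 it cycles with period 18.
The value 25 first appears (with i ≥ 2) at t[9].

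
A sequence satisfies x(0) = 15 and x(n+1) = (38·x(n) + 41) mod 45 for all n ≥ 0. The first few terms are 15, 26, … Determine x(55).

Computing terms: x(0) = 15, x(1) = 26, x(2) = 39, x(3) = 38, x(4) = 0, x(5) = 41, x(6) = 24, x(7) = 8, x(8) = 30, x(9) = 11, x(10) = 9, x(11) = 23, x(12) = 15.
The sequence repeats with period 12.
(55 - 0) mod 12 = 7, so x(55) = x(7) = 8.

8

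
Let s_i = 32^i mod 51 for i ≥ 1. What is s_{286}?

13

Computing terms: s_1 = 32, s_2 = 4, s_3 = 26, s_4 = 16, s_5 = 2, s_6 = 13, s_7 = 8, s_8 = 1, s_9 = 32.
The sequence repeats with period 8.
(286 - 1) mod 8 = 5, so s_{286} = s_6 = 13.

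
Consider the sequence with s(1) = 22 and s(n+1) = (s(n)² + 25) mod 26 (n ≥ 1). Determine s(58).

Computing terms: s(1) = 22, s(2) = 15, s(3) = 16, s(4) = 21, s(5) = 24, s(6) = 3, s(7) = 8, s(8) = 11, s(9) = 16.
Since s(9) = s(3) = 16, the sequence is eventually periodic: after a pre-period of length 2 it cycles with period 6.
For n ≥ 3, s(n) depends only on (n - 3) mod 6. (58 - 3) mod 6 = 1, so s(58) = s(4) = 21.

21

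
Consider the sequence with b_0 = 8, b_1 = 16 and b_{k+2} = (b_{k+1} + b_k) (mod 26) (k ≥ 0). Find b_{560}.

We have b_0 = 8,  b_1 = 16,  b_2 = 24,  b_3 = 14,  b_4 = 12,  b_5 = 0,  b_6 = 12,  b_7 = 12,  b_8 = 24,  b_9 = 10,  b_{10} = 8,  b_{11} = 18,  b_{12} = 0,  b_{13} = 18,  b_{14} = 18,  b_{15} = 10,  b_{16} = 2,  b_{17} = 12,  b_{18} = 14,  b_{19} = 0,  b_{20} = 14,  b_{21} = 14,  b_{22} = 2,  b_{23} = 16,  b_{24} = 18,  b_{25} = 8,  b_{26} = 0,  b_{27} = 8,  b_{28} = 8,  b_{29} = 16.
The sequence repeats with period 28.
(560 - 0) mod 28 = 0, so b_{560} = b_0 = 8.

8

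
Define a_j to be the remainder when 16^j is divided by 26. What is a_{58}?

16

Computing terms: a_1 = 16,  a_2 = 22,  a_3 = 14,  a_4 = 16.
Since a_4 = a_1 = 16, the sequence is periodic with period 3.
So a_{58} = a_{1 + ((58-1) mod 3)} = a_1 = 16.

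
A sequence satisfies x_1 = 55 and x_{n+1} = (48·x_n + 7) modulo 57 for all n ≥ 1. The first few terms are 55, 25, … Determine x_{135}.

46

We have x_1 = 55, x_2 = 25, x_3 = 10, x_4 = 31, x_5 = 13, x_6 = 4, x_7 = 28, x_8 = 40, x_9 = 46, x_{10} = 49, x_{11} = 22, x_{12} = 37, x_{13} = 16, x_{14} = 34, x_{15} = 43, x_{16} = 19, x_{17} = 7, x_{18} = 1, x_{19} = 55.
The sequence repeats with period 18.
(135 - 1) mod 18 = 8, so x_{135} = x_9 = 46.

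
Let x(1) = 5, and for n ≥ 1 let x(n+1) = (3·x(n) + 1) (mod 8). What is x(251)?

1

We have x(1) = 5, x(2) = 0, x(3) = 1, x(4) = 4, x(5) = 5.
Since x(5) = x(1) = 5, the sequence is periodic with period 4.
(251 - 1) mod 4 = 2, so x(251) = x(3) = 1.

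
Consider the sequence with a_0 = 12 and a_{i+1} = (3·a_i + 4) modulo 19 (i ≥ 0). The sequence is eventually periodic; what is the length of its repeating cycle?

Listing terms: a_0 = 12, a_1 = 2, a_2 = 10, a_3 = 15, a_4 = 11, a_5 = 18, a_6 = 1, a_7 = 7, a_8 = 6, a_9 = 3, a_{10} = 13, a_{11} = 5, a_{12} = 0, a_{13} = 4, a_{14} = 16, a_{15} = 14, a_{16} = 8, a_{17} = 9, a_{18} = 12.
The sequence repeats with period 18.

18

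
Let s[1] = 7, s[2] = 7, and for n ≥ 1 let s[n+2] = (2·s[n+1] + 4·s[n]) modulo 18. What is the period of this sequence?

24

Listing terms: s[1] = 7; s[2] = 7; s[3] = 6; s[4] = 4; s[5] = 14; s[6] = 8; s[7] = 0; s[8] = 14; s[9] = 10; s[10] = 4; s[11] = 12; s[12] = 4; s[13] = 2; s[14] = 2; s[15] = 12; s[16] = 14; s[17] = 4; s[18] = 10; s[19] = 0; s[20] = 4; s[21] = 8; s[22] = 14; s[23] = 6; s[24] = 14; s[25] = 16; s[26] = 16; s[27] = 6; s[28] = 4.
Since (s[27], s[28]) = (s[3], s[4]) = (6, 4) (two consecutive terms determine the rest), the sequence is eventually periodic: after a pre-period of length 2 it cycles with period 24.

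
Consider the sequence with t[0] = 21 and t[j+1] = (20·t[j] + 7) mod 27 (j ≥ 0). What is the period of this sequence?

t[0] = 21,  t[1] = 22,  t[2] = 15,  t[3] = 10,  t[4] = 18,  t[5] = 16,  t[6] = 3,  t[7] = 13,  t[8] = 24,  t[9] = 1,  t[10] = 0,  t[11] = 7,  t[12] = 12,  t[13] = 4,  t[14] = 6,  t[15] = 19,  t[16] = 9,  t[17] = 25,  t[18] = 21.
The sequence repeats with period 18.

18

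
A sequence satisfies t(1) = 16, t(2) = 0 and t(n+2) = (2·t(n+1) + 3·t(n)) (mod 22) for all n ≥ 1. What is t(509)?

Listing terms: t(1) = 16, t(2) = 0, t(3) = 4, t(4) = 8, t(5) = 6, t(6) = 14, t(7) = 2, t(8) = 2, t(9) = 10, t(10) = 4, t(11) = 16, t(12) = 0.
The sequence repeats with period 10.
So t(509) = t(1 + ((509-1) mod 10)) = t(9) = 10.

10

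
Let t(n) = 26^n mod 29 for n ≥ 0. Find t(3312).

We have t(0) = 1, t(1) = 26, t(2) = 9, t(3) = 2, t(4) = 23, t(5) = 18, t(6) = 4, t(7) = 17, t(8) = 7, t(9) = 8, t(10) = 5, t(11) = 14, t(12) = 16, t(13) = 10, t(14) = 28, t(15) = 3, t(16) = 20, t(17) = 27, t(18) = 6, t(19) = 11, t(20) = 25, t(21) = 12, t(22) = 22, t(23) = 21, t(24) = 24, t(25) = 15, t(26) = 13, t(27) = 19, t(28) = 1.
The sequence repeats with period 28.
(3312 - 0) mod 28 = 8, so t(3312) = t(8) = 7.

7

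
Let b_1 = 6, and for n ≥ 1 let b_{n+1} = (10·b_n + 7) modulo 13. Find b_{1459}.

6

Computing terms: b_1 = 6, b_2 = 2, b_3 = 1, b_4 = 4, b_5 = 8, b_6 = 9, b_7 = 6.
Since b_7 = b_1 = 6, the sequence is periodic with period 6.
So b_{1459} = b_{1 + ((1459-1) mod 6)} = b_1 = 6.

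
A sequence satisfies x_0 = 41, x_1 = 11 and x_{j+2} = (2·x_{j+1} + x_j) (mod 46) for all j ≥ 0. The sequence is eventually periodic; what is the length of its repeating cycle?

x_0 = 41, x_1 = 11, x_2 = 17, x_3 = 45, x_4 = 15, x_5 = 29, x_6 = 27, x_7 = 37, x_8 = 9, x_9 = 9, x_{10} = 27, x_{11} = 17, x_{12} = 15, x_{13} = 1, x_{14} = 17, x_{15} = 35, x_{16} = 41, x_{17} = 25, x_{18} = 45, x_{19} = 23, x_{20} = 45, x_{21} = 21, x_{22} = 41, x_{23} = 11.
The sequence repeats with period 22.

22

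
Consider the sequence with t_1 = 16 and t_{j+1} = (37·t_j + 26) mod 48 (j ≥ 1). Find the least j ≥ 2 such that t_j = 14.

Listing terms: t_1 = 16; t_2 = 42; t_3 = 44; t_4 = 22; t_5 = 24; t_6 = 2; t_7 = 4; t_8 = 30; t_9 = 32; t_{10} = 10; t_{11} = 12; t_{12} = 38; t_{13} = 40; t_{14} = 18; t_{15} = 20; t_{16} = 46; t_{17} = 0; t_{18} = 26; t_{19} = 28; t_{20} = 6; t_{21} = 8; t_{22} = 34; t_{23} = 36; t_{24} = 14; t_{25} = 16.
Since t_{25} = t_1 = 16, the sequence is periodic with period 24.
The value 14 first appears (with j ≥ 2) at t_{24}.

24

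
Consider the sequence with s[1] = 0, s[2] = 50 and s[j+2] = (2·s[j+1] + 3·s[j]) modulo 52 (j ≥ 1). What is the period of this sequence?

s[1] = 0; s[2] = 50; s[3] = 48; s[4] = 38; s[5] = 12; s[6] = 34; s[7] = 0; s[8] = 50.
Since (s[7], s[8]) = (s[1], s[2]) = (0, 50) (two consecutive terms determine the rest), the sequence is periodic with period 6.

6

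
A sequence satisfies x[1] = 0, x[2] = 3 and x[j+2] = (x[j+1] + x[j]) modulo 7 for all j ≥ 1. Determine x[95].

4

Computing terms: x[1] = 0; x[2] = 3; x[3] = 3; x[4] = 6; x[5] = 2; x[6] = 1; x[7] = 3; x[8] = 4; x[9] = 0; x[10] = 4; x[11] = 4; x[12] = 1; x[13] = 5; x[14] = 6; x[15] = 4; x[16] = 3; x[17] = 0; x[18] = 3.
The sequence repeats with period 16.
So x[95] = x[1 + ((95-1) mod 16)] = x[15] = 4.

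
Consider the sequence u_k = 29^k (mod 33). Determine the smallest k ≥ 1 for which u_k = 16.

2

u_0 = 1,  u_1 = 29,  u_2 = 16,  u_3 = 2,  u_4 = 25,  u_5 = 32,  u_6 = 4,  u_7 = 17,  u_8 = 31,  u_9 = 8,  u_{10} = 1.
The sequence repeats with period 10.
The value 16 first appears (with k ≥ 1) at u_2.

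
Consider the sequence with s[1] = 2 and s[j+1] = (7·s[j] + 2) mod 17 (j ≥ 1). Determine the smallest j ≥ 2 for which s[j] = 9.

5

Computing terms: s[1] = 2,  s[2] = 16,  s[3] = 12,  s[4] = 1,  s[5] = 9,  s[6] = 14,  s[7] = 15,  s[8] = 5,  s[9] = 3,  s[10] = 6,  s[11] = 10,  s[12] = 4,  s[13] = 13,  s[14] = 8,  s[15] = 7,  s[16] = 0,  s[17] = 2.
Since s[17] = s[1] = 2, the sequence is periodic with period 16.
The value 9 first appears (with j ≥ 2) at s[5].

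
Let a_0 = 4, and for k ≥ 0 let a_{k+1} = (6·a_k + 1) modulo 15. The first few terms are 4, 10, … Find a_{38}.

7

Listing terms: a_0 = 4,  a_1 = 10,  a_2 = 1,  a_3 = 7,  a_4 = 13,  a_5 = 4.
The sequence repeats with period 5.
So a_{38} = a_{0 + ((38-0) mod 5)} = a_3 = 7.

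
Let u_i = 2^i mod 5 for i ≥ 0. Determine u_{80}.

Computing terms: u_0 = 1, u_1 = 2, u_2 = 4, u_3 = 3, u_4 = 1.
Since u_4 = u_0 = 1, the sequence is periodic with period 4.
(80 - 0) mod 4 = 0, so u_{80} = u_0 = 1.

1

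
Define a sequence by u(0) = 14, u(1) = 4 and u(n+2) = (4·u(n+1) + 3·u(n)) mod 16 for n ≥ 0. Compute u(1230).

10

We have u(0) = 14, u(1) = 4, u(2) = 10, u(3) = 4, u(4) = 14, u(5) = 4.
The sequence repeats with period 4.
So u(1230) = u(0 + ((1230-0) mod 4)) = u(2) = 10.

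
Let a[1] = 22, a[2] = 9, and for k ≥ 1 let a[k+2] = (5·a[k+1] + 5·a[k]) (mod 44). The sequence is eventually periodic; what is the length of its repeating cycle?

a[1] = 22,  a[2] = 9,  a[3] = 23,  a[4] = 28,  a[5] = 35,  a[6] = 7,  a[7] = 34,  a[8] = 29,  a[9] = 7,  a[10] = 4,  a[11] = 11,  a[12] = 31,  a[13] = 34,  a[14] = 17,  a[15] = 35,  a[16] = 40,  a[17] = 23,  a[18] = 7,  a[19] = 18,  a[20] = 37,  a[21] = 11,  a[22] = 20,  a[23] = 23,  a[24] = 39,  a[25] = 2,  a[26] = 29,  a[27] = 23,  a[28] = 40,  a[29] = 7,  a[30] = 15,  a[31] = 22,  a[32] = 9.
The sequence repeats with period 30.

30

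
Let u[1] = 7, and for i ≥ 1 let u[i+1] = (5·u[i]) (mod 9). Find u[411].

4

We have u[1] = 7, u[2] = 8, u[3] = 4, u[4] = 2, u[5] = 1, u[6] = 5, u[7] = 7.
The sequence repeats with period 6.
So u[411] = u[1 + ((411-1) mod 6)] = u[3] = 4.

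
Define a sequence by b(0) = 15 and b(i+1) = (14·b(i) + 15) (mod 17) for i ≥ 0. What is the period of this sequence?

b(0) = 15,  b(1) = 4,  b(2) = 3,  b(3) = 6,  b(4) = 14,  b(5) = 7,  b(6) = 11,  b(7) = 16,  b(8) = 1,  b(9) = 12,  b(10) = 13,  b(11) = 10,  b(12) = 2,  b(13) = 9,  b(14) = 5,  b(15) = 0,  b(16) = 15.
The sequence repeats with period 16.

16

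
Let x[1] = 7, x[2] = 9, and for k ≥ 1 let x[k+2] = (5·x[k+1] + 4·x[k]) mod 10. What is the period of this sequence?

x[1] = 7; x[2] = 9; x[3] = 3; x[4] = 1; x[5] = 7; x[6] = 9.
The sequence repeats with period 4.

4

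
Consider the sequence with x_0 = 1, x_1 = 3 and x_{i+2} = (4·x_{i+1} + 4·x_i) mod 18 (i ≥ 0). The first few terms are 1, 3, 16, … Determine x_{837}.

Listing terms: x_0 = 1, x_1 = 3, x_2 = 16, x_3 = 4, x_4 = 8, x_5 = 12, x_6 = 8, x_7 = 8, x_8 = 10, x_9 = 0, x_{10} = 4, x_{11} = 16, x_{12} = 8, x_{13} = 6, x_{14} = 2, x_{15} = 14, x_{16} = 10, x_{17} = 6, x_{18} = 10, x_{19} = 10, x_{20} = 8, x_{21} = 0, x_{22} = 14, x_{23} = 2, x_{24} = 10, x_{25} = 12, x_{26} = 16, x_{27} = 4.
Since (x_{26}, x_{27}) = (x_2, x_3) = (16, 4) (two consecutive terms determine the rest), the sequence is eventually periodic: after a pre-period of length 2 it cycles with period 24.
For i ≥ 2, x_i depends only on (i - 2) mod 24. (837 - 2) mod 24 = 19, so x_{837} = x_{21} = 0.

0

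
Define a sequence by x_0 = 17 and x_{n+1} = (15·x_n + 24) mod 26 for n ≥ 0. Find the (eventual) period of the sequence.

Computing terms: x_0 = 17, x_1 = 19, x_2 = 23, x_3 = 5, x_4 = 21, x_5 = 1, x_6 = 13, x_7 = 11, x_8 = 7, x_9 = 25, x_{10} = 9, x_{11} = 3, x_{12} = 17.
Since x_{12} = x_0 = 17, the sequence is periodic with period 12.

12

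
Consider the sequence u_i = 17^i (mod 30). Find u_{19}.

Listing terms: u_0 = 1; u_1 = 17; u_2 = 19; u_3 = 23; u_4 = 1.
The sequence repeats with period 4.
So u_{19} = u_{0 + ((19-0) mod 4)} = u_3 = 23.

23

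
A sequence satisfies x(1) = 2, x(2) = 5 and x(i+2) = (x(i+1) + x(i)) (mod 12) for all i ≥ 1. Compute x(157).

We have x(1) = 2; x(2) = 5; x(3) = 7; x(4) = 0; x(5) = 7; x(6) = 7; x(7) = 2; x(8) = 9; x(9) = 11; x(10) = 8; x(11) = 7; x(12) = 3; x(13) = 10; x(14) = 1; x(15) = 11; x(16) = 0; x(17) = 11; x(18) = 11; x(19) = 10; x(20) = 9; x(21) = 7; x(22) = 4; x(23) = 11; x(24) = 3; x(25) = 2; x(26) = 5.
Since (x(25), x(26)) = (x(1), x(2)) = (2, 5) (two consecutive terms determine the rest), the sequence is periodic with period 24.
(157 - 1) mod 24 = 12, so x(157) = x(13) = 10.

10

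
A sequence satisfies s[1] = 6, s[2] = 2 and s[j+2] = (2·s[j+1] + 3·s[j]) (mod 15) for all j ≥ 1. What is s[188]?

5

Computing terms: s[1] = 6; s[2] = 2; s[3] = 7; s[4] = 5; s[5] = 1; s[6] = 2; s[7] = 7.
Since (s[6], s[7]) = (s[2], s[3]) = (2, 7) (two consecutive terms determine the rest), the sequence is eventually periodic: after a pre-period of length 1 it cycles with period 4.
For j ≥ 2, s[j] depends only on (j - 2) mod 4. (188 - 2) mod 4 = 2, so s[188] = s[4] = 5.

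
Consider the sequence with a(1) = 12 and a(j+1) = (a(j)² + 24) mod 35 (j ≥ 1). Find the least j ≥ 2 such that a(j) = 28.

2

Listing terms: a(1) = 12, a(2) = 28, a(3) = 3, a(4) = 33, a(5) = 28.
Since a(5) = a(2) = 28, the sequence is eventually periodic: after a pre-period of length 1 it cycles with period 3.
The value 28 first appears (with j ≥ 2) at a(2).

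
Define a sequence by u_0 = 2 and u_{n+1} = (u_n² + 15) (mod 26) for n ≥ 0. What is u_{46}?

We have u_0 = 2,  u_1 = 19,  u_2 = 12,  u_3 = 3,  u_4 = 24,  u_5 = 19.
Since u_5 = u_1 = 19, the sequence is eventually periodic: after a pre-period of length 1 it cycles with period 4.
For n ≥ 1, u_n depends only on (n - 1) mod 4. (46 - 1) mod 4 = 1, so u_{46} = u_2 = 12.

12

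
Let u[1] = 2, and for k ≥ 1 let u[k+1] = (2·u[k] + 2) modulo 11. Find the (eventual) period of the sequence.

10

u[1] = 2, u[2] = 6, u[3] = 3, u[4] = 8, u[5] = 7, u[6] = 5, u[7] = 1, u[8] = 4, u[9] = 10, u[10] = 0, u[11] = 2.
Since u[11] = u[1] = 2, the sequence is periodic with period 10.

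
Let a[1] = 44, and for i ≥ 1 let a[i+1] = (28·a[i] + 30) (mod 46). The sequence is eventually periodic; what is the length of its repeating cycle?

22

a[1] = 44, a[2] = 20, a[3] = 38, a[4] = 36, a[5] = 26, a[6] = 22, a[7] = 2, a[8] = 40, a[9] = 0, a[10] = 30, a[11] = 42, a[12] = 10, a[13] = 34, a[14] = 16, a[15] = 18, a[16] = 28, a[17] = 32, a[18] = 6, a[19] = 14, a[20] = 8, a[21] = 24, a[22] = 12, a[23] = 44.
Since a[23] = a[1] = 44, the sequence is periodic with period 22.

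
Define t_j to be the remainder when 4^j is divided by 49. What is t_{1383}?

36

t_1 = 4; t_2 = 16; t_3 = 15; t_4 = 11; t_5 = 44; t_6 = 29; t_7 = 18; t_8 = 23; t_9 = 43; t_{10} = 25; t_{11} = 2; t_{12} = 8; t_{13} = 32; t_{14} = 30; t_{15} = 22; t_{16} = 39; t_{17} = 9; t_{18} = 36; t_{19} = 46; t_{20} = 37; t_{21} = 1; t_{22} = 4.
Since t_{22} = t_1 = 4, the sequence is periodic with period 21.
So t_{1383} = t_{1 + ((1383-1) mod 21)} = t_{18} = 36.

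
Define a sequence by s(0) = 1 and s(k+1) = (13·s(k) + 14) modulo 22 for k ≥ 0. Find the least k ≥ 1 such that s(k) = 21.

Listing terms: s(0) = 1,  s(1) = 5,  s(2) = 13,  s(3) = 7,  s(4) = 17,  s(5) = 15,  s(6) = 11,  s(7) = 3,  s(8) = 9,  s(9) = 21,  s(10) = 1.
Since s(10) = s(0) = 1, the sequence is periodic with period 10.
The value 21 first appears (with k ≥ 1) at s(9).

9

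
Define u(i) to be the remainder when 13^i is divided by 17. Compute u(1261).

13

We have u(1) = 13, u(2) = 16, u(3) = 4, u(4) = 1, u(5) = 13.
Since u(5) = u(1) = 13, the sequence is periodic with period 4.
(1261 - 1) mod 4 = 0, so u(1261) = u(1) = 13.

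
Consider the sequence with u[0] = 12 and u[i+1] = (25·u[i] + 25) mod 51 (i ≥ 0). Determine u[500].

Listing terms: u[0] = 12, u[1] = 19, u[2] = 41, u[3] = 30, u[4] = 10, u[5] = 20, u[6] = 15, u[7] = 43, u[8] = 29, u[9] = 36, u[10] = 7, u[11] = 47, u[12] = 27, u[13] = 37, u[14] = 32, u[15] = 9, u[16] = 46, u[17] = 2, u[18] = 24, u[19] = 13, u[20] = 44, u[21] = 3, u[22] = 49, u[23] = 26, u[24] = 12.
The sequence repeats with period 24.
So u[500] = u[0 + ((500-0) mod 24)] = u[20] = 44.

44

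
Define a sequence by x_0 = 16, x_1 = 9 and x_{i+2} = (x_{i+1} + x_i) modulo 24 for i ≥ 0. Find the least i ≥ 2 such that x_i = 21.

Listing terms: x_0 = 16; x_1 = 9; x_2 = 1; x_3 = 10; x_4 = 11; x_5 = 21; x_6 = 8; x_7 = 5; x_8 = 13; x_9 = 18; x_{10} = 7; x_{11} = 1; x_{12} = 8; x_{13} = 9; x_{14} = 17; x_{15} = 2; x_{16} = 19; x_{17} = 21; x_{18} = 16; x_{19} = 13; x_{20} = 5; x_{21} = 18; x_{22} = 23; x_{23} = 17; x_{24} = 16; x_{25} = 9.
Since (x_{24}, x_{25}) = (x_0, x_1) = (16, 9) (two consecutive terms determine the rest), the sequence is periodic with period 24.
The value 21 first appears (with i ≥ 2) at x_5.

5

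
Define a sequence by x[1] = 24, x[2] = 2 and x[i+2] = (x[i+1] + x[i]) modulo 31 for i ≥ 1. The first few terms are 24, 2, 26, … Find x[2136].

x[1] = 24; x[2] = 2; x[3] = 26; x[4] = 28; x[5] = 23; x[6] = 20; x[7] = 12; x[8] = 1; x[9] = 13; x[10] = 14; x[11] = 27; x[12] = 10; x[13] = 6; x[14] = 16; x[15] = 22; x[16] = 7; x[17] = 29; x[18] = 5; x[19] = 3; x[20] = 8; x[21] = 11; x[22] = 19; x[23] = 30; x[24] = 18; x[25] = 17; x[26] = 4; x[27] = 21; x[28] = 25; x[29] = 15; x[30] = 9; x[31] = 24; x[32] = 2.
The sequence repeats with period 30.
So x[2136] = x[1 + ((2136-1) mod 30)] = x[6] = 20.

20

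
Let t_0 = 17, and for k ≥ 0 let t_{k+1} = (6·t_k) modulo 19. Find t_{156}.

5

We have t_0 = 17,  t_1 = 7,  t_2 = 4,  t_3 = 5,  t_4 = 11,  t_5 = 9,  t_6 = 16,  t_7 = 1,  t_8 = 6,  t_9 = 17.
The sequence repeats with period 9.
(156 - 0) mod 9 = 3, so t_{156} = t_3 = 5.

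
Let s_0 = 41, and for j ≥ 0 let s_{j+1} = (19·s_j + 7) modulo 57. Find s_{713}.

7

We have s_0 = 41, s_1 = 45, s_2 = 7, s_3 = 26, s_4 = 45.
Since s_4 = s_1 = 45, the sequence is eventually periodic: after a pre-period of length 1 it cycles with period 3.
For j ≥ 1, s_j depends only on (j - 1) mod 3. (713 - 1) mod 3 = 1, so s_{713} = s_2 = 7.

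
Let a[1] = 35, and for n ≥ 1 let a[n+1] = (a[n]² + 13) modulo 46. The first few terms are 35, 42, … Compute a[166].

a[1] = 35; a[2] = 42; a[3] = 29; a[4] = 26; a[5] = 45; a[6] = 14; a[7] = 25; a[8] = 40; a[9] = 3; a[10] = 22; a[11] = 37; a[12] = 2; a[13] = 17; a[14] = 26.
Since a[14] = a[4] = 26, the sequence is eventually periodic: after a pre-period of length 3 it cycles with period 10.
For n ≥ 4, a[n] depends only on (n - 4) mod 10. (166 - 4) mod 10 = 2, so a[166] = a[6] = 14.

14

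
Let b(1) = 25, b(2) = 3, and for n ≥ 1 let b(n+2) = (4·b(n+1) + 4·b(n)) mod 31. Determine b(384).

5

We have b(1) = 25; b(2) = 3; b(3) = 19; b(4) = 26; b(5) = 25; b(6) = 18; b(7) = 17; b(8) = 16; b(9) = 8; b(10) = 3; b(11) = 13; b(12) = 2; b(13) = 29; b(14) = 0; b(15) = 23; b(16) = 30; b(17) = 26; b(18) = 7; b(19) = 8; b(20) = 29; b(21) = 24; b(22) = 26; b(23) = 14; b(24) = 5; b(25) = 14; b(26) = 14; b(27) = 19; b(28) = 8; b(29) = 15; b(30) = 30; b(31) = 25; b(32) = 3.
Since (b(31), b(32)) = (b(1), b(2)) = (25, 3) (two consecutive terms determine the rest), the sequence is periodic with period 30.
(384 - 1) mod 30 = 23, so b(384) = b(24) = 5.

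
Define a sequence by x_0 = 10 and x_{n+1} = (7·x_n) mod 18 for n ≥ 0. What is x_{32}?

4

We have x_0 = 10,  x_1 = 16,  x_2 = 4,  x_3 = 10.
The sequence repeats with period 3.
So x_{32} = x_{0 + ((32-0) mod 3)} = x_2 = 4.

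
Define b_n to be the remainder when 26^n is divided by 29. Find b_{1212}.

We have b_0 = 1,  b_1 = 26,  b_2 = 9,  b_3 = 2,  b_4 = 23,  b_5 = 18,  b_6 = 4,  b_7 = 17,  b_8 = 7,  b_9 = 8,  b_{10} = 5,  b_{11} = 14,  b_{12} = 16,  b_{13} = 10,  b_{14} = 28,  b_{15} = 3,  b_{16} = 20,  b_{17} = 27,  b_{18} = 6,  b_{19} = 11,  b_{20} = 25,  b_{21} = 12,  b_{22} = 22,  b_{23} = 21,  b_{24} = 24,  b_{25} = 15,  b_{26} = 13,  b_{27} = 19,  b_{28} = 1.
The sequence repeats with period 28.
So b_{1212} = b_{0 + ((1212-0) mod 28)} = b_8 = 7.

7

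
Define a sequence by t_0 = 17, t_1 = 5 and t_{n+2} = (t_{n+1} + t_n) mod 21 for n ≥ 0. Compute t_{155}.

15

t_0 = 17, t_1 = 5, t_2 = 1, t_3 = 6, t_4 = 7, t_5 = 13, t_6 = 20, t_7 = 12, t_8 = 11, t_9 = 2, t_{10} = 13, t_{11} = 15, t_{12} = 7, t_{13} = 1, t_{14} = 8, t_{15} = 9, t_{16} = 17, t_{17} = 5.
The sequence repeats with period 16.
So t_{155} = t_{0 + ((155-0) mod 16)} = t_{11} = 15.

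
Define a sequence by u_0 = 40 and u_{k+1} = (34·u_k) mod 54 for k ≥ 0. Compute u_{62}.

We have u_0 = 40; u_1 = 10; u_2 = 16; u_3 = 4; u_4 = 28; u_5 = 34; u_6 = 22; u_7 = 46; u_8 = 52; u_9 = 40.
Since u_9 = u_0 = 40, the sequence is periodic with period 9.
(62 - 0) mod 9 = 8, so u_{62} = u_8 = 52.

52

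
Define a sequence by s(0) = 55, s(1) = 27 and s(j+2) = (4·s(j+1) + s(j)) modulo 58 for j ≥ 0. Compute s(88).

37

Computing terms: s(0) = 55; s(1) = 27; s(2) = 47; s(3) = 41; s(4) = 37; s(5) = 15; s(6) = 39; s(7) = 55; s(8) = 27.
The sequence repeats with period 7.
So s(88) = s(0 + ((88-0) mod 7)) = s(4) = 37.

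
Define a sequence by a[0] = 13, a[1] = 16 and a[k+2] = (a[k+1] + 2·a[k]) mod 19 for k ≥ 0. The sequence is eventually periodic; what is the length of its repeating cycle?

Listing terms: a[0] = 13, a[1] = 16, a[2] = 4, a[3] = 17, a[4] = 6, a[5] = 2, a[6] = 14, a[7] = 18, a[8] = 8, a[9] = 6, a[10] = 3, a[11] = 15, a[12] = 2, a[13] = 13, a[14] = 17, a[15] = 5, a[16] = 1, a[17] = 11, a[18] = 13, a[19] = 16.
The sequence repeats with period 18.

18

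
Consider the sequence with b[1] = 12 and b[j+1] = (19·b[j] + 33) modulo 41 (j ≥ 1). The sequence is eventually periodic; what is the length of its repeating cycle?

40

We have b[1] = 12,  b[2] = 15,  b[3] = 31,  b[4] = 7,  b[5] = 2,  b[6] = 30,  b[7] = 29,  b[8] = 10,  b[9] = 18,  b[10] = 6,  b[11] = 24,  b[12] = 38,  b[13] = 17,  b[14] = 28,  b[15] = 32,  b[16] = 26,  b[17] = 35,  b[18] = 1,  b[19] = 11,  b[20] = 37,  b[21] = 39,  b[22] = 36,  b[23] = 20,  b[24] = 3,  b[25] = 8,  b[26] = 21,  b[27] = 22,  b[28] = 0,  b[29] = 33,  b[30] = 4,  b[31] = 27,  b[32] = 13,  b[33] = 34,  b[34] = 23,  b[35] = 19,  b[36] = 25,  b[37] = 16,  b[38] = 9,  b[39] = 40,  b[40] = 14,  b[41] = 12.
Since b[41] = b[1] = 12, the sequence is periodic with period 40.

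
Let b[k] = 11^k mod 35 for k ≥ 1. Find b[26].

b[1] = 11,  b[2] = 16,  b[3] = 1,  b[4] = 11.
Since b[4] = b[1] = 11, the sequence is periodic with period 3.
(26 - 1) mod 3 = 1, so b[26] = b[2] = 16.

16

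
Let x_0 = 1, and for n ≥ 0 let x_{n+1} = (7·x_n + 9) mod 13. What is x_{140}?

6

Listing terms: x_0 = 1; x_1 = 3; x_2 = 4; x_3 = 11; x_4 = 8; x_5 = 0; x_6 = 9; x_7 = 7; x_8 = 6; x_9 = 12; x_{10} = 2; x_{11} = 10; x_{12} = 1.
Since x_{12} = x_0 = 1, the sequence is periodic with period 12.
(140 - 0) mod 12 = 8, so x_{140} = x_8 = 6.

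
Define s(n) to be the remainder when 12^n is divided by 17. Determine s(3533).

14

Listing terms: s(1) = 12, s(2) = 8, s(3) = 11, s(4) = 13, s(5) = 3, s(6) = 2, s(7) = 7, s(8) = 16, s(9) = 5, s(10) = 9, s(11) = 6, s(12) = 4, s(13) = 14, s(14) = 15, s(15) = 10, s(16) = 1, s(17) = 12.
The sequence repeats with period 16.
So s(3533) = s(1 + ((3533-1) mod 16)) = s(13) = 14.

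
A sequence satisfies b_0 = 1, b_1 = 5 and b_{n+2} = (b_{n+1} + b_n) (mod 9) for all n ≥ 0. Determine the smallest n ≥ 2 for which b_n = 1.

Computing terms: b_0 = 1,  b_1 = 5,  b_2 = 6,  b_3 = 2,  b_4 = 8,  b_5 = 1,  b_6 = 0,  b_7 = 1,  b_8 = 1,  b_9 = 2,  b_{10} = 3,  b_{11} = 5,  b_{12} = 8,  b_{13} = 4,  b_{14} = 3,  b_{15} = 7,  b_{16} = 1,  b_{17} = 8,  b_{18} = 0,  b_{19} = 8,  b_{20} = 8,  b_{21} = 7,  b_{22} = 6,  b_{23} = 4,  b_{24} = 1,  b_{25} = 5.
The sequence repeats with period 24.
The value 1 first appears (with n ≥ 2) at b_5.

5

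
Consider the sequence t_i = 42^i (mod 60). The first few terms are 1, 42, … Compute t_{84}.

Listing terms: t_0 = 1, t_1 = 42, t_2 = 24, t_3 = 48, t_4 = 36, t_5 = 12, t_6 = 24.
Since t_6 = t_2 = 24, the sequence is eventually periodic: after a pre-period of length 2 it cycles with period 4.
For i ≥ 2, t_i depends only on (i - 2) mod 4. (84 - 2) mod 4 = 2, so t_{84} = t_4 = 36.

36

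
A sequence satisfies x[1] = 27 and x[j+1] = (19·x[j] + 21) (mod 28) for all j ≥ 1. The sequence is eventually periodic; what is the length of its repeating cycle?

6

x[1] = 27; x[2] = 2; x[3] = 3; x[4] = 22; x[5] = 19; x[6] = 18; x[7] = 27.
Since x[7] = x[1] = 27, the sequence is periodic with period 6.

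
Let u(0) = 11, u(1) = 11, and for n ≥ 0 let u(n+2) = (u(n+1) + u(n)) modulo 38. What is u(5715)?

Listing terms: u(0) = 11; u(1) = 11; u(2) = 22; u(3) = 33; u(4) = 17; u(5) = 12; u(6) = 29; u(7) = 3; u(8) = 32; u(9) = 35; u(10) = 29; u(11) = 26; u(12) = 17; u(13) = 5; u(14) = 22; u(15) = 27; u(16) = 11; u(17) = 0; u(18) = 11; u(19) = 11.
The sequence repeats with period 18.
So u(5715) = u(0 + ((5715-0) mod 18)) = u(9) = 35.

35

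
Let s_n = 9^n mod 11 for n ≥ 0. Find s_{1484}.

Computing terms: s_0 = 1,  s_1 = 9,  s_2 = 4,  s_3 = 3,  s_4 = 5,  s_5 = 1.
The sequence repeats with period 5.
(1484 - 0) mod 5 = 4, so s_{1484} = s_4 = 5.

5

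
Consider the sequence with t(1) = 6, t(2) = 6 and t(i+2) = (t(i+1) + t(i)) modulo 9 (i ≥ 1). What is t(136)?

We have t(1) = 6, t(2) = 6, t(3) = 3, t(4) = 0, t(5) = 3, t(6) = 3, t(7) = 6, t(8) = 0, t(9) = 6, t(10) = 6.
The sequence repeats with period 8.
(136 - 1) mod 8 = 7, so t(136) = t(8) = 0.

0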